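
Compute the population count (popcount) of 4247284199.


0b11111101001010000110100111100111 has 19 set bits

19


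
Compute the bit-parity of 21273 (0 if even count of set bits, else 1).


0b101001100011001 has 7 ones => parity 1

1


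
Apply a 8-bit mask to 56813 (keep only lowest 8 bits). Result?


56813 & 255 = 237

237


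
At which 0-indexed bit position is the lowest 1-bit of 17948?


0b100011000011100. Lowest set bit at position 2

2


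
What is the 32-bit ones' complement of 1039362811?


1039362811 ^ 4294967295 = 3255604484

3255604484


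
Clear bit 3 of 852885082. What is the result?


852885082 & ~(1 << 3) = 852885074

852885074


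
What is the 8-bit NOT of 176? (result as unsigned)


~0b10110000 = 0b1001111 = 79 (8-bit unsigned)

79


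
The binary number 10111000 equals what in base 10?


10111000 in decimal = 184

184


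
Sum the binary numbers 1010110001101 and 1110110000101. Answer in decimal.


1010110001101 + 1110110000101 = 11001100010010 = 13074

13074


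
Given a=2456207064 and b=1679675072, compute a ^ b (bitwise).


2456207064 ^ 1679675072 = 4135284760

4135284760


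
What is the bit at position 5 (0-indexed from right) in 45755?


0b1011001010111011, position 5 = 1

1


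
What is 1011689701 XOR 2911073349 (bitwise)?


0b111100010011010010100011100101 ^ 0b10101101100000110111010001000101 = 0b10010001110011100101110010100000 = 2446220448

2446220448


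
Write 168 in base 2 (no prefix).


168 = 10101000 in binary

10101000


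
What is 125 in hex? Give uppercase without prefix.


125 = 7D hex

7D


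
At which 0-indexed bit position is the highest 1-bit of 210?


0b11010010. Highest set bit at position 7

7


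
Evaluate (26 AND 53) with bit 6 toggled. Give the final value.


Step 1: 26 & 53 = 16
Step 2: 16 ^ (1 << 6) = 16 ^ 64 = 80

80


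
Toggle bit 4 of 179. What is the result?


179 ^ (1 << 4) = 179 ^ 16 = 163

163


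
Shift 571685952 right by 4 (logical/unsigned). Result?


0b100010000100110011110001000000 >> 4 = 0b10001000010011001111000100 = 35730372

35730372


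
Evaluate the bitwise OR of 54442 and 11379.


0b1101010010101010 | 0b10110001110011 = 0b1111110011111011 = 64763

64763


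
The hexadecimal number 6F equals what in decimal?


6F hex = 111 decimal

111


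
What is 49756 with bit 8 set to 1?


49756 | (1 << 8) = 49756 | 256 = 50012

50012


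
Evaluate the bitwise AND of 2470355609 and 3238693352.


0b10010011001111101010001010011001 & 0b11000001000010101000100111101000 = 0b10000001000010101000000010001000 = 2164949128

2164949128


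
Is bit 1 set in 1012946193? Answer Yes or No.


0b111100011000000101010100010001, bit 1 = 0. No

No


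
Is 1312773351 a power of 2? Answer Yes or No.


0b1001110001111110101010011100111. Multiple bits set => No

No


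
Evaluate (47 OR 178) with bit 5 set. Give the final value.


Step 1: 47 | 178 = 191
Step 2: 191 | (1 << 5) = 191 | 32 = 191

191


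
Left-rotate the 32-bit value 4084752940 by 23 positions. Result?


Rotate 0b11110011011110000110001000101100 left by 23 (32-bit) = 0b10110011110011011110000110001 = 377076785

377076785


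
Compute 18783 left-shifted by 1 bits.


0b100100101011111 << 1 = 0b1001001010111110 = 37566

37566


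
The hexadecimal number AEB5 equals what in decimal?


AEB5 hex = 44725 decimal

44725


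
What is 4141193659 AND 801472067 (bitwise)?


0b11110110110101011001100110111011 & 0b101111110001010111111001000011 = 0b100110110001010001100000000011 = 650450947

650450947


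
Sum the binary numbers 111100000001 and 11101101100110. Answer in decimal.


111100000001 + 11101101100110 = 100101001100111 = 19047

19047


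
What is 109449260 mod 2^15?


109449260 & 32767 = 4140

4140


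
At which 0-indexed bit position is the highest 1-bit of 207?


0b11001111. Highest set bit at position 7

7


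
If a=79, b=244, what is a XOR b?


79 ^ 244 = 187

187


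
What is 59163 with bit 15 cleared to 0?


59163 & ~(1 << 15) = 26395

26395


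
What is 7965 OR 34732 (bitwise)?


0b1111100011101 | 0b1000011110101100 = 0b1001111110111101 = 40893

40893


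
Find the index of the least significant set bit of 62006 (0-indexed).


0b1111001000110110. Lowest set bit at position 1

1


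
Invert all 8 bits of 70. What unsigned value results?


70 ^ 255 = 185

185


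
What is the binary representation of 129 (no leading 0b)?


129 = 10000001 in binary

10000001


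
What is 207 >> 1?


0b11001111 >> 1 = 0b1100111 = 103

103


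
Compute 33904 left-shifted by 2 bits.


0b1000010001110000 << 2 = 0b100001000111000000 = 135616

135616


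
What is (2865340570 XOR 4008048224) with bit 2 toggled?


Step 1: 2865340570 ^ 4008048224 = 1143756538
Step 2: 1143756538 ^ (1 << 2) = 1143756538 ^ 4 = 1143756542

1143756542


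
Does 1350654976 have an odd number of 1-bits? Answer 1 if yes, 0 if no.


0b1010000100000010101110000000000 has 8 ones => parity 0

0


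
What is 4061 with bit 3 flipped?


4061 ^ (1 << 3) = 4061 ^ 8 = 4053

4053


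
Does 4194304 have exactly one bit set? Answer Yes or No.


0b10000000000000000000000. Only one bit set => Yes

Yes


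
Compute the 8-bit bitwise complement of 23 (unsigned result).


~0b10111 = 0b11101000 = 232 (8-bit unsigned)

232


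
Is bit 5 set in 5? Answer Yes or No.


0b101, bit 5 = 0. No

No


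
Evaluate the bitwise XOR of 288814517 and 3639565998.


0b10001001101101111010110110101 ^ 0b11011000111011110101111010101110 = 0b11001001110110011010101100011011 = 3386485531

3386485531


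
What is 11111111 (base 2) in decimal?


11111111 in decimal = 255

255


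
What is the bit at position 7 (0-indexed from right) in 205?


0b11001101, position 7 = 1

1


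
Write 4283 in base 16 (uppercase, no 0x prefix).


4283 = 10BB hex

10BB


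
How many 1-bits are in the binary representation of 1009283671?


0b111100001010000111001001010111 has 15 set bits

15


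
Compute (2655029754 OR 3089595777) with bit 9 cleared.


Step 1: 2655029754 | 3089595777 = 3194486267
Step 2: 3194486267 & ~(1 << 9) = 3194486267

3194486267


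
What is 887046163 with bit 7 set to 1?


887046163 | (1 << 7) = 887046163 | 128 = 887046291

887046291


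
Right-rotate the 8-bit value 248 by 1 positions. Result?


Rotate 0b11111000 right by 1 (8-bit) = 0b1111100 = 124

124


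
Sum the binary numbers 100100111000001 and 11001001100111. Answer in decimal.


100100111000001 + 11001001100111 = 111110000101000 = 31784

31784


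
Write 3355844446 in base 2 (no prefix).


3355844446 = 11001000000001100001111101011110 in binary

11001000000001100001111101011110


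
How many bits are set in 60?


0b111100 has 4 set bits

4


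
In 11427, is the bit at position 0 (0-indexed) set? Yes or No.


0b10110010100011, bit 0 = 1. Yes

Yes


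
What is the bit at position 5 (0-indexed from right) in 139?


0b10001011, position 5 = 0

0


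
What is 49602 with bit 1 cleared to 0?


49602 & ~(1 << 1) = 49600

49600


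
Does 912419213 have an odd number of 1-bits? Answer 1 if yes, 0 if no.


0b110110011000100110100110001101 has 15 ones => parity 1

1


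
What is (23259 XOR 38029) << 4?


Step 1: 23259 ^ 38029 = 52822
Step 2: 52822 << 4 = 845152

845152


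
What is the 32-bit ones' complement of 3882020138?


3882020138 ^ 4294967295 = 412947157

412947157


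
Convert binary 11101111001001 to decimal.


11101111001001 in decimal = 15305

15305


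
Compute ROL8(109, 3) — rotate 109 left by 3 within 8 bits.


Rotate 0b1101101 left by 3 (8-bit) = 0b1101011 = 107

107


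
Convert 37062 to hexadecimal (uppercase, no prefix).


37062 = 90C6 hex

90C6


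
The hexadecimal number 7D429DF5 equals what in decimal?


7D429DF5 hex = 2101517813 decimal

2101517813


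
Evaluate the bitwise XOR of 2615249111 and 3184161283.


0b10011011111000011000100011010111 ^ 0b10111101110010100111001000000011 = 0b100110001010111111101011010100 = 640416468

640416468


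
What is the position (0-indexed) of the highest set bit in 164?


0b10100100. Highest set bit at position 7

7


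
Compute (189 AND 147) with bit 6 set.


Step 1: 189 & 147 = 145
Step 2: 145 | (1 << 6) = 145 | 64 = 209

209


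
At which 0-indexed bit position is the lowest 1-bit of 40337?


0b1001110110010001. Lowest set bit at position 0

0


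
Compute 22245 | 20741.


0b101011011100101 | 0b101000100000101 = 0b101011111100101 = 22501

22501


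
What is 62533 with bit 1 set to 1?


62533 | (1 << 1) = 62533 | 2 = 62535

62535


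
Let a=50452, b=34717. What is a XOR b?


50452 ^ 34717 = 17033

17033


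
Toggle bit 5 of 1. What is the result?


1 ^ (1 << 5) = 1 ^ 32 = 33

33


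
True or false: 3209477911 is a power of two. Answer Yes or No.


0b10111111010011001011111100010111. Multiple bits set => No

No


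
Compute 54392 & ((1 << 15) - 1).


54392 & 32767 = 21624

21624


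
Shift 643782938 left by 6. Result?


0b100110010111110101100100011010 << 6 = 0b100110010111110101100100011010000000 = 41202108032

41202108032


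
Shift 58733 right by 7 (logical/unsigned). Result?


0b1110010101101101 >> 7 = 0b111001010 = 458

458


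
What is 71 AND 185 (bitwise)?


0b1000111 & 0b10111001 = 0b1 = 1

1


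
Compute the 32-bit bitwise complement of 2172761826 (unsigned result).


~0b10000001100000011011011011100010 = 0b1111110011111100100100100011101 = 2122205469 (32-bit unsigned)

2122205469


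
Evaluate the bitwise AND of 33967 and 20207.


0b1000010010101111 & 0b100111011101111 = 0b10010101111 = 1199

1199


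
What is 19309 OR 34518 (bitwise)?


0b100101101101101 | 0b1000011011010110 = 0b1100111111111111 = 53247

53247


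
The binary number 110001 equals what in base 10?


110001 in decimal = 49

49


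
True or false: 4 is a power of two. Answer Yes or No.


0b100. Only one bit set => Yes

Yes


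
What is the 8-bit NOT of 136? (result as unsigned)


~0b10001000 = 0b1110111 = 119 (8-bit unsigned)

119


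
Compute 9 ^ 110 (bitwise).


0b1001 ^ 0b1101110 = 0b1100111 = 103

103


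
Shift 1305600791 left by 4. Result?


0b1001101110100011110001100010111 << 4 = 0b10011011101000111100011000101110000 = 20889612656

20889612656


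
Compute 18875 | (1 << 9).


18875 | (1 << 9) = 18875 | 512 = 19387

19387


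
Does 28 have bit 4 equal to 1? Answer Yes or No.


0b11100, bit 4 = 1. Yes

Yes


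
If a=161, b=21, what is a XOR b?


161 ^ 21 = 180

180


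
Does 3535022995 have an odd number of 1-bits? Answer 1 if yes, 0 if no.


0b11010010101101000010101110010011 has 16 ones => parity 0

0


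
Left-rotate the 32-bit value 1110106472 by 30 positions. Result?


Rotate 0b1000010001010101110000101101000 left by 30 (32-bit) = 0b10000100010101011100001011010 = 277526618

277526618


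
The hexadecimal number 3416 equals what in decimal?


3416 hex = 13334 decimal

13334


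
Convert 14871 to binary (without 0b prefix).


14871 = 11101000010111 in binary

11101000010111


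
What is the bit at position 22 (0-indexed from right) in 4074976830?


0b11110010111000110011011000111110, position 22 = 1

1


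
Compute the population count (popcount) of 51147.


0b1100011111001011 has 10 set bits

10


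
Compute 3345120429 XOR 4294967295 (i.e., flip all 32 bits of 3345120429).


3345120429 ^ 4294967295 = 949846866

949846866


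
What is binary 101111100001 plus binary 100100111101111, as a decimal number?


101111100001 + 100100111101111 = 101010111010000 = 21968

21968


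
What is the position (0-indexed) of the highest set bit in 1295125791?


0b1001101001100100000110100011111. Highest set bit at position 30

30


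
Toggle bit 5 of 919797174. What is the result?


919797174 ^ (1 << 5) = 919797174 ^ 32 = 919797142

919797142


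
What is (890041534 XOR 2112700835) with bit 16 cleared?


Step 1: 890041534 ^ 2112700835 = 1222751517
Step 2: 1222751517 & ~(1 << 16) = 1222685981

1222685981


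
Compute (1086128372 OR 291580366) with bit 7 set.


Step 1: 1086128372 | 291580366 = 1375545854
Step 2: 1375545854 | (1 << 7) = 1375545854 | 128 = 1375545854

1375545854


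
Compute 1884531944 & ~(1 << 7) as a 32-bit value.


1884531944 & ~(1 << 7) = 1884531816

1884531816


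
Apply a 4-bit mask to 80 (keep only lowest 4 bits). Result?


80 & 15 = 0

0


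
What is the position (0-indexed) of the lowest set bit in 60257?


0b1110101101100001. Lowest set bit at position 0

0


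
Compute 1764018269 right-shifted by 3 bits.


0b1101001001001001100100001011101 >> 3 = 0b1101001001001001100100001011 = 220502283

220502283


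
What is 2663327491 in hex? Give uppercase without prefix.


2663327491 = 9EBF2703 hex

9EBF2703


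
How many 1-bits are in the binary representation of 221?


0b11011101 has 6 set bits

6


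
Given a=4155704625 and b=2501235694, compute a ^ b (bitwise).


4155704625 ^ 2501235694 = 1655101151

1655101151


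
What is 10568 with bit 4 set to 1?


10568 | (1 << 4) = 10568 | 16 = 10584

10584


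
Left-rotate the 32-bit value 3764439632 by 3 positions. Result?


Rotate 0b11100000011000001100101001010000 left by 3 (32-bit) = 0b11000001100101001010000111 = 50745991

50745991


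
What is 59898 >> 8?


0b1110100111111010 >> 8 = 0b11101001 = 233

233


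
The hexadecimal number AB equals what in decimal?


AB hex = 171 decimal

171


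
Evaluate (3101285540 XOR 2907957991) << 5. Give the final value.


Step 1: 3101285540 ^ 2907957991 = 361379395
Step 2: 361379395 << 5 = 11564140640

11564140640


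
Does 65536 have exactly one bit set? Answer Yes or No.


0b10000000000000000. Only one bit set => Yes

Yes


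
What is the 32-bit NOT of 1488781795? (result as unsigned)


~0b1011000101111010000000111100011 = 0b10100111010000101111111000011100 = 2806185500 (32-bit unsigned)

2806185500


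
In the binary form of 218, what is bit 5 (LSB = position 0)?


0b11011010, position 5 = 0

0


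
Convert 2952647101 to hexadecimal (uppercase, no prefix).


2952647101 = AFFDD1BD hex

AFFDD1BD


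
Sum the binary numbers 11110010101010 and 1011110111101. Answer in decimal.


11110010101010 + 1011110111101 = 101010001100111 = 21607

21607


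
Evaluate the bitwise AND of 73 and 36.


0b1001001 & 0b100100 = 0b0 = 0

0


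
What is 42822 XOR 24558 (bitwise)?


0b1010011101000110 ^ 0b101111111101110 = 0b1111100010101000 = 63656

63656


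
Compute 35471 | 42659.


0b1000101010001111 | 0b1010011010100011 = 0b1010111010101111 = 44719

44719


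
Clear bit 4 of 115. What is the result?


115 & ~(1 << 4) = 99

99


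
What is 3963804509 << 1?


0b11101100010000101101101101011101 << 1 = 0b111011000100001011011011010111010 = 7927609018

7927609018


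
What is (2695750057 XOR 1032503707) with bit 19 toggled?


Step 1: 2695750057 ^ 1032503707 = 2636587058
Step 2: 2636587058 ^ (1 << 19) = 2636587058 ^ 524288 = 2637111346

2637111346


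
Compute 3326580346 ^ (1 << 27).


3326580346 ^ (1 << 27) = 3326580346 ^ 134217728 = 3460798074

3460798074


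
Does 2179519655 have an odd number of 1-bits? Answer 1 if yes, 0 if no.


0b10000001111010001101010010100111 has 15 ones => parity 1

1


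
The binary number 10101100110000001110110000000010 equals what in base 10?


10101100110000001110110000000010 in decimal = 2898324482

2898324482


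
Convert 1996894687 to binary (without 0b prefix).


1996894687 = 1110111000001100011000111011111 in binary

1110111000001100011000111011111


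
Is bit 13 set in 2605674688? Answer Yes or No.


0b10011011010011110111000011000000, bit 13 = 1. Yes

Yes


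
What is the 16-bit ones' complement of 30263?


30263 ^ 65535 = 35272

35272


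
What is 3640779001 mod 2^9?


3640779001 & 511 = 249

249


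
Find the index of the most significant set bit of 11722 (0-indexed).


0b10110111001010. Highest set bit at position 13

13


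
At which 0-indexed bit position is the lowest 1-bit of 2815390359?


0b10100111110011110111001010010111. Lowest set bit at position 0

0


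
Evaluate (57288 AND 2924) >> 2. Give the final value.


Step 1: 57288 & 2924 = 2888
Step 2: 2888 >> 2 = 722

722


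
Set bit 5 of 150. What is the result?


150 | (1 << 5) = 150 | 32 = 182

182


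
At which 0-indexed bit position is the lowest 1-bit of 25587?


0b110001111110011. Lowest set bit at position 0

0


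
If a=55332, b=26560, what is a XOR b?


55332 ^ 26560 = 49124

49124


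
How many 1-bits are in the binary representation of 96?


0b1100000 has 2 set bits

2


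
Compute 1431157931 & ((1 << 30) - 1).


1431157931 & 1073741823 = 357416107

357416107


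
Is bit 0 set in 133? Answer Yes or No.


0b10000101, bit 0 = 1. Yes

Yes


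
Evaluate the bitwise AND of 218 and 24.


0b11011010 & 0b11000 = 0b11000 = 24

24


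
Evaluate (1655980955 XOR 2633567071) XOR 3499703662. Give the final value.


Step 1: 1655980955 ^ 2633567071 = 4266477764
Step 2: 4266477764 ^ 3499703662 = 785675690

785675690


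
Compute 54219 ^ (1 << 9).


54219 ^ (1 << 9) = 54219 ^ 512 = 53707

53707


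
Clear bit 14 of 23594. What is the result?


23594 & ~(1 << 14) = 7210

7210


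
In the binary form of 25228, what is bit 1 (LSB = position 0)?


0b110001010001100, position 1 = 0

0


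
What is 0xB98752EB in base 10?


B98752EB hex = 3112653547 decimal

3112653547


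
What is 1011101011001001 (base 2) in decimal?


1011101011001001 in decimal = 47817

47817


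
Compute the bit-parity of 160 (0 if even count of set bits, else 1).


0b10100000 has 2 ones => parity 0

0


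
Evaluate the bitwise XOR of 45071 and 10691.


0b1011000000001111 ^ 0b10100111000011 = 0b1001100111001100 = 39372

39372


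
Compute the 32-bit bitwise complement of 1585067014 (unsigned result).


~0b1011110011110100011010000000110 = 0b10100001100001011100101111111001 = 2709900281 (32-bit unsigned)

2709900281


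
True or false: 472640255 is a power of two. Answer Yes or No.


0b11100001010111110101011111111. Multiple bits set => No

No


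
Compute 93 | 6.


0b1011101 | 0b110 = 0b1011111 = 95

95


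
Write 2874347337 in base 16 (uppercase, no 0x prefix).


2874347337 = AB530F49 hex

AB530F49


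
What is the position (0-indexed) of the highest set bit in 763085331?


0b101101011110111100001000010011. Highest set bit at position 29

29


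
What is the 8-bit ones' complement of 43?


43 ^ 255 = 212

212


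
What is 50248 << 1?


0b1100010001001000 << 1 = 0b11000100010010000 = 100496

100496


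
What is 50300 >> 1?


0b1100010001111100 >> 1 = 0b110001000111110 = 25150

25150


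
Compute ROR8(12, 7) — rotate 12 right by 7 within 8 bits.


Rotate 0b1100 right by 7 (8-bit) = 0b11000 = 24

24


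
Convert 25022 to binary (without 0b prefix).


25022 = 110000110111110 in binary

110000110111110


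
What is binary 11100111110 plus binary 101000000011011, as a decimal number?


11100111110 + 101000000011011 = 101011101011001 = 22361

22361


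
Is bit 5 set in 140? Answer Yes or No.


0b10001100, bit 5 = 0. No

No


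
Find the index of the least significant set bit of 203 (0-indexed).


0b11001011. Lowest set bit at position 0

0


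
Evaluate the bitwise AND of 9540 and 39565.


0b10010101000100 & 0b1001101010001101 = 0b100 = 4

4


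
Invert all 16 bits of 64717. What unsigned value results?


64717 ^ 65535 = 818

818


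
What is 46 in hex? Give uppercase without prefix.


46 = 2E hex

2E


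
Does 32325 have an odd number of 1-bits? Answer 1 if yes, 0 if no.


0b111111001000101 has 9 ones => parity 1

1


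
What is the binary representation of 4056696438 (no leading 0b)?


4056696438 = 11110001110011000100011001110110 in binary

11110001110011000100011001110110


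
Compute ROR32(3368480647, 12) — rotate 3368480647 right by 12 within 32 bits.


Rotate 0b11001000110001101110111110000111 right by 12 (32-bit) = 0b11111000011111001000110001101110 = 4168911982

4168911982


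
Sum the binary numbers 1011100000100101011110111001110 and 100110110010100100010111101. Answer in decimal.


1011100000100101011110111001110 + 100110110010100100010111101 = 1100000111011000000011010001011 = 1626080907

1626080907


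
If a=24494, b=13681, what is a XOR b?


24494 ^ 13681 = 27359

27359


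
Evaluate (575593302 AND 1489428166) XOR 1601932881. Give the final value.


Step 1: 575593302 & 1489428166 = 4643398
Step 2: 4643398 ^ 1601932881 = 1597854743

1597854743


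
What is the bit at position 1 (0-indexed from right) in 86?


0b1010110, position 1 = 1

1


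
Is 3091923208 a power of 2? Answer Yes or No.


0b10111000010010110000000100001000. Multiple bits set => No

No


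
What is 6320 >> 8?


0b1100010110000 >> 8 = 0b11000 = 24

24


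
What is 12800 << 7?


0b11001000000000 << 7 = 0b110010000000000000000 = 1638400

1638400


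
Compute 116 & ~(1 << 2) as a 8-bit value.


116 & ~(1 << 2) = 112

112


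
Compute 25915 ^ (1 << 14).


25915 ^ (1 << 14) = 25915 ^ 16384 = 9531

9531


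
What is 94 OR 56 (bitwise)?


0b1011110 | 0b111000 = 0b1111110 = 126

126


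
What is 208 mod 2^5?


208 & 31 = 16

16


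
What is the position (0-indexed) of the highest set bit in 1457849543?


0b1010110111001010000010011000111. Highest set bit at position 30

30


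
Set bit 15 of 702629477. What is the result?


702629477 | (1 << 15) = 702629477 | 32768 = 702662245

702662245


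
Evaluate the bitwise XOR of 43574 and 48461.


0b1010101000110110 ^ 0b1011110101001101 = 0b1011101111011 = 6011

6011


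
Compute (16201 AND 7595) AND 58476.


Step 1: 16201 & 7595 = 7433
Step 2: 7433 & 58476 = 1032

1032


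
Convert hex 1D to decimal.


1D hex = 29 decimal

29


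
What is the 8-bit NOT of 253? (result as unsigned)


~0b11111101 = 0b10 = 2 (8-bit unsigned)

2


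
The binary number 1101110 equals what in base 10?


1101110 in decimal = 110

110


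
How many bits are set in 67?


0b1000011 has 3 set bits

3


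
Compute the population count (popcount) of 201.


0b11001001 has 4 set bits

4


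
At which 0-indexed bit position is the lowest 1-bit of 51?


0b110011. Lowest set bit at position 0

0


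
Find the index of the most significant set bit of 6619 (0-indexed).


0b1100111011011. Highest set bit at position 12

12


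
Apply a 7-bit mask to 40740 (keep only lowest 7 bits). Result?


40740 & 127 = 36

36


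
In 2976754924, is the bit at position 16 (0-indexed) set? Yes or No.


0b10110001011011011010110011101100, bit 16 = 1. Yes

Yes


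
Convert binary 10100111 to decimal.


10100111 in decimal = 167

167


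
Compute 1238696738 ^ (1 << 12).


1238696738 ^ (1 << 12) = 1238696738 ^ 4096 = 1238700834

1238700834


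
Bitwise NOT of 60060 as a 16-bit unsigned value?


~0b1110101010011100 = 0b1010101100011 = 5475 (16-bit unsigned)

5475


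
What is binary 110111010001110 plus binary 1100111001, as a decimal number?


110111010001110 + 1100111001 = 111000111000111 = 29127

29127


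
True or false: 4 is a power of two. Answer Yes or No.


0b100. Only one bit set => Yes

Yes


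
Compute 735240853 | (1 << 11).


735240853 | (1 << 11) = 735240853 | 2048 = 735242901

735242901


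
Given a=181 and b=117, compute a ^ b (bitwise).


181 ^ 117 = 192

192


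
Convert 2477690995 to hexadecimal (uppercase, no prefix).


2477690995 = 93AE9073 hex

93AE9073


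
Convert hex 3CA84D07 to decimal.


3CA84D07 hex = 1017662727 decimal

1017662727


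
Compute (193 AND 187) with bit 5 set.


Step 1: 193 & 187 = 129
Step 2: 129 | (1 << 5) = 129 | 32 = 161

161


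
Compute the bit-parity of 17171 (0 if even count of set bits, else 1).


0b100001100010011 has 6 ones => parity 0

0


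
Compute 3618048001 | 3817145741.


0b11010111101001110000100000000001 | 0b11100011100001010000010110001101 = 0b11110111101001110000110110001101 = 4154920333

4154920333


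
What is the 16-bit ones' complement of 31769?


31769 ^ 65535 = 33766

33766


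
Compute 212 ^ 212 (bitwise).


0b11010100 ^ 0b11010100 = 0b0 = 0

0


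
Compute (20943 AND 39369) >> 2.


Step 1: 20943 & 39369 = 4553
Step 2: 4553 >> 2 = 1138

1138


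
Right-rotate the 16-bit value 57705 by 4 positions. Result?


Rotate 0b1110000101101001 right by 4 (16-bit) = 0b1001111000010110 = 40470

40470


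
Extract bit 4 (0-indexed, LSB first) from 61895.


0b1111000111000111, position 4 = 0

0


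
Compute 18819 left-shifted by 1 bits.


0b100100110000011 << 1 = 0b1001001100000110 = 37638

37638


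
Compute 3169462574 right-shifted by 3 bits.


0b10111100111010100010100100101110 >> 3 = 0b10111100111010100010100100101 = 396182821

396182821


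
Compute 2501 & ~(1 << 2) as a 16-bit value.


2501 & ~(1 << 2) = 2497

2497


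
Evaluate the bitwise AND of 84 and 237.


0b1010100 & 0b11101101 = 0b1000100 = 68

68


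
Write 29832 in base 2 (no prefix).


29832 = 111010010001000 in binary

111010010001000


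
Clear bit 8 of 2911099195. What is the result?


2911099195 & ~(1 << 8) = 2911098939

2911098939


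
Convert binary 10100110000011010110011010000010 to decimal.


10100110000011010110011010000010 in decimal = 2785896066

2785896066


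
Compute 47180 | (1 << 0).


47180 | (1 << 0) = 47180 | 1 = 47181

47181


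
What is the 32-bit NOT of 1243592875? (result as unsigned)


~0b1001010000111111011100010101011 = 0b10110101111000000100011101010100 = 3051374420 (32-bit unsigned)

3051374420


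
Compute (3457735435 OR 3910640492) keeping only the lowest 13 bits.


Step 1: 3457735435 | 3910640492 = 4011850607
Step 2: 4011850607 & 8191 = 7023

7023


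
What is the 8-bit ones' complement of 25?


25 ^ 255 = 230

230


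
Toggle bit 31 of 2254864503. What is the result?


2254864503 ^ (1 << 31) = 2254864503 ^ 2147483648 = 107380855

107380855


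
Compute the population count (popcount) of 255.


0b11111111 has 8 set bits

8


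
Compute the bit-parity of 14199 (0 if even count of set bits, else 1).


0b11011101110111 has 11 ones => parity 1

1


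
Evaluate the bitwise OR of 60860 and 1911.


0b1110110110111100 | 0b11101110111 = 0b1110111111111111 = 61439

61439


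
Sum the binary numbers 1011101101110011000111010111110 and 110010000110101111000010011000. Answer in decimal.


1011101101110011000111010111110 + 110010000110101111000010011000 = 10001111110101000111111101010110 = 2413068118

2413068118


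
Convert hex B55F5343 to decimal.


B55F5343 hex = 3042923331 decimal

3042923331


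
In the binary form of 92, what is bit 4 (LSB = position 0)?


0b1011100, position 4 = 1

1


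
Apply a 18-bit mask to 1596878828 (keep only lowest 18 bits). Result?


1596878828 & 262143 = 159724

159724


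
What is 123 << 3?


0b1111011 << 3 = 0b1111011000 = 984

984


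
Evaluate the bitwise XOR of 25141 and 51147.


0b110001000110101 ^ 0b1100011111001011 = 0b1010010111111110 = 42494

42494


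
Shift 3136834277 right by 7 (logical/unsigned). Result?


0b10111010111110000100101011100101 >> 7 = 0b1011101011111000010010101 = 24506517

24506517


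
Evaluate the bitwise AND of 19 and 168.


0b10011 & 0b10101000 = 0b0 = 0

0


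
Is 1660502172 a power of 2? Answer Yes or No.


0b1100010111110010100000010011100. Multiple bits set => No

No


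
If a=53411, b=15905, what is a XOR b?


53411 ^ 15905 = 61058

61058


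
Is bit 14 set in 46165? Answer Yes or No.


0b1011010001010101, bit 14 = 0. No

No


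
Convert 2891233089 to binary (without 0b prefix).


2891233089 = 10101100010101001011011101000001 in binary

10101100010101001011011101000001


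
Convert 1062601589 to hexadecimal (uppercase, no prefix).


1062601589 = 3F560375 hex

3F560375


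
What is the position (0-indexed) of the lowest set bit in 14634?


0b11100100101010. Lowest set bit at position 1

1


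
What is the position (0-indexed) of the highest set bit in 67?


0b1000011. Highest set bit at position 6

6


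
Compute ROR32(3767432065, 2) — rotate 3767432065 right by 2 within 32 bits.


Rotate 0b11100000100011100111001110000001 right by 2 (32-bit) = 0b1111000001000111001110011100000 = 2015599840

2015599840


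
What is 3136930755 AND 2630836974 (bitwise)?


0b10111010111110011100001111000011 & 0b10011100110011110110001011101110 = 0b10011000110010010100001011000010 = 2563326658

2563326658


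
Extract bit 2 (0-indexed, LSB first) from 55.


0b110111, position 2 = 1

1


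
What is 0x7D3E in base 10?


7D3E hex = 32062 decimal

32062


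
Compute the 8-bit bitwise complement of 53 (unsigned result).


~0b110101 = 0b11001010 = 202 (8-bit unsigned)

202


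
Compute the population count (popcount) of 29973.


0b111010100010101 has 8 set bits

8


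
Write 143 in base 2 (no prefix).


143 = 10001111 in binary

10001111


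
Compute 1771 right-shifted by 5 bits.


0b11011101011 >> 5 = 0b110111 = 55

55


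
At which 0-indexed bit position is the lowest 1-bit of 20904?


0b101000110101000. Lowest set bit at position 3

3


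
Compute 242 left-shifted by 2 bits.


0b11110010 << 2 = 0b1111001000 = 968

968


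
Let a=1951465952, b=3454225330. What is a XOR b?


1951465952 ^ 3454225330 = 3115469394

3115469394


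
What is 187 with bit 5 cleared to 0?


187 & ~(1 << 5) = 155

155


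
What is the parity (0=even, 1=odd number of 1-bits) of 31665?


0b111101110110001 has 10 ones => parity 0

0


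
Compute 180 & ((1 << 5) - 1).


180 & 31 = 20

20


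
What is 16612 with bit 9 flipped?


16612 ^ (1 << 9) = 16612 ^ 512 = 17124

17124


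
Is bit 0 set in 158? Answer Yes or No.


0b10011110, bit 0 = 0. No

No


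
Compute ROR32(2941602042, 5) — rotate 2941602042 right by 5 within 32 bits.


Rotate 0b10101111010101010100100011111010 right by 5 (32-bit) = 0b11010101011110101010101001000111 = 3581585991

3581585991


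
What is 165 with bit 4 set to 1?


165 | (1 << 4) = 165 | 16 = 181

181


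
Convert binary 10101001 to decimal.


10101001 in decimal = 169

169


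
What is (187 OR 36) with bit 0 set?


Step 1: 187 | 36 = 191
Step 2: 191 | (1 << 0) = 191 | 1 = 191

191


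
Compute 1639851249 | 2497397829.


0b1100001101111100010010011110001 | 0b10010100110110110100010001000101 = 0b11110101111111110110010011110101 = 4127155445

4127155445


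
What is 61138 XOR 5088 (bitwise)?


0b1110111011010010 ^ 0b1001111100000 = 0b1111110100110010 = 64818

64818


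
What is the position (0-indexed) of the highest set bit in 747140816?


0b101100100010000111011011010000. Highest set bit at position 29

29


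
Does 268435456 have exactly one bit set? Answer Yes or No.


0b10000000000000000000000000000. Only one bit set => Yes

Yes


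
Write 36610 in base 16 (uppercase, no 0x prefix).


36610 = 8F02 hex

8F02


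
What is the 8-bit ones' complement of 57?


57 ^ 255 = 198

198


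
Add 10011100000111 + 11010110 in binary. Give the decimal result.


10011100000111 + 11010110 = 10011111011101 = 10205

10205


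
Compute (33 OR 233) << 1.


Step 1: 33 | 233 = 233
Step 2: 233 << 1 = 466

466


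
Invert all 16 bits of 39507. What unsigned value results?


39507 ^ 65535 = 26028

26028


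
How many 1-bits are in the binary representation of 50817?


0b1100011010000001 has 6 set bits

6


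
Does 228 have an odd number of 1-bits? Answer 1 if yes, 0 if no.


0b11100100 has 4 ones => parity 0

0


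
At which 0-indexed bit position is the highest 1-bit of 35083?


0b1000100100001011. Highest set bit at position 15

15


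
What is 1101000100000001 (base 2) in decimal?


1101000100000001 in decimal = 53505

53505


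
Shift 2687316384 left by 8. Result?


0b10100000001011010011000110100000 << 8 = 0b1010000000101101001100011010000000000000 = 687952994304

687952994304


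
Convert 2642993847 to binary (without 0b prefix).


2642993847 = 10011101100010001110001010110111 in binary

10011101100010001110001010110111


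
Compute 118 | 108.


0b1110110 | 0b1101100 = 0b1111110 = 126

126


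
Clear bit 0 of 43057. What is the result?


43057 & ~(1 << 0) = 43056

43056


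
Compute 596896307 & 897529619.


0b100011100100111110101000110011 & 0b110101011111110011011100010011 = 0b100001000100110010001000010011 = 554902035

554902035


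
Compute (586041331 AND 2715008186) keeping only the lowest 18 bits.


Step 1: 586041331 & 2715008186 = 549586098
Step 2: 549586098 & 262143 = 132274

132274


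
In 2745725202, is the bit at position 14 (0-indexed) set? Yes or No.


0b10100011101010000111000100010010, bit 14 = 1. Yes

Yes


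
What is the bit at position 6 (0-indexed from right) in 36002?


0b1000110010100010, position 6 = 0

0


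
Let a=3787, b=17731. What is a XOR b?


3787 ^ 17731 = 19336

19336


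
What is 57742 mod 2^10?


57742 & 1023 = 398

398


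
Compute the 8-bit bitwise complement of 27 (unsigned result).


~0b11011 = 0b11100100 = 228 (8-bit unsigned)

228


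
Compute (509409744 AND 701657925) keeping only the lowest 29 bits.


Step 1: 509409744 & 701657925 = 139489600
Step 2: 139489600 & 536870911 = 139489600

139489600


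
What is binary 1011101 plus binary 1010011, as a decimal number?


1011101 + 1010011 = 10110000 = 176

176


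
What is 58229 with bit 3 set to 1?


58229 | (1 << 3) = 58229 | 8 = 58237

58237


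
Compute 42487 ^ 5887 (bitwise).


0b1010010111110111 ^ 0b1011011111111 = 0b1011001100001000 = 45832

45832


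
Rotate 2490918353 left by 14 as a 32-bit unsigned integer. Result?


Rotate 0b10010100011110000110010111010001 left by 14 (32-bit) = 0b11001011101000110010100011110 = 427058462

427058462


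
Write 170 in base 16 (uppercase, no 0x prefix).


170 = AA hex

AA


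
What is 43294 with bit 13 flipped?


43294 ^ (1 << 13) = 43294 ^ 8192 = 35102

35102


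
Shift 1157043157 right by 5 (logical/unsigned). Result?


0b1000100111101110001001111010101 >> 5 = 0b10001001111011100010011110 = 36157598

36157598


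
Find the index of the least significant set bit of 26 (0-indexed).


0b11010. Lowest set bit at position 1

1


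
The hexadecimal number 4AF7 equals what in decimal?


4AF7 hex = 19191 decimal

19191


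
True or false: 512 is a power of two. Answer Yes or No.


0b1000000000. Only one bit set => Yes

Yes


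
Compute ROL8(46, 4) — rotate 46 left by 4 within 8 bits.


Rotate 0b101110 left by 4 (8-bit) = 0b11100010 = 226

226


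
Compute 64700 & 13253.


0b1111110010111100 & 0b11001111000101 = 0b11000010000100 = 12420

12420


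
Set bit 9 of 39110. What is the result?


39110 | (1 << 9) = 39110 | 512 = 39622

39622


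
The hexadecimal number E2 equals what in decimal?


E2 hex = 226 decimal

226


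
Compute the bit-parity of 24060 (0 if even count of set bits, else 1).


0b101110111111100 has 11 ones => parity 1

1


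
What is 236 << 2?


0b11101100 << 2 = 0b1110110000 = 944

944


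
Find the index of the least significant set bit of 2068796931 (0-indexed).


0b1111011010011110101011000000011. Lowest set bit at position 0

0


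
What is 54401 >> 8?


0b1101010010000001 >> 8 = 0b11010100 = 212

212


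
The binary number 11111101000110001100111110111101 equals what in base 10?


11111101000110001100111110111101 in decimal = 4246261693

4246261693


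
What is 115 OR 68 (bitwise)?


0b1110011 | 0b1000100 = 0b1110111 = 119

119


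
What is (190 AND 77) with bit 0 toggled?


Step 1: 190 & 77 = 12
Step 2: 12 ^ (1 << 0) = 12 ^ 1 = 13

13


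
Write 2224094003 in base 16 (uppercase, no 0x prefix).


2224094003 = 8490FB33 hex

8490FB33


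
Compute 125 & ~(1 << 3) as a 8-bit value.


125 & ~(1 << 3) = 117

117


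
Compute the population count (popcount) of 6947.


0b1101100100011 has 7 set bits

7


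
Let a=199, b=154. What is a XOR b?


199 ^ 154 = 93

93


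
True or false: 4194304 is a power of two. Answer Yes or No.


0b10000000000000000000000. Only one bit set => Yes

Yes


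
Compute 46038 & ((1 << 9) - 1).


46038 & 511 = 470

470


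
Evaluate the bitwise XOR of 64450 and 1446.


0b1111101111000010 ^ 0b10110100110 = 0b1111111001100100 = 65124

65124


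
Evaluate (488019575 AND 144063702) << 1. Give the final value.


Step 1: 488019575 & 144063702 = 135664726
Step 2: 135664726 << 1 = 271329452

271329452


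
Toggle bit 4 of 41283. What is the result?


41283 ^ (1 << 4) = 41283 ^ 16 = 41299

41299


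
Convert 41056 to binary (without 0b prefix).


41056 = 1010000001100000 in binary

1010000001100000


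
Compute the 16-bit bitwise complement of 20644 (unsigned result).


~0b101000010100100 = 0b1010111101011011 = 44891 (16-bit unsigned)

44891


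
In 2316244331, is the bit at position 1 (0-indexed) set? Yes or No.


0b10001010000011110001010101101011, bit 1 = 1. Yes

Yes


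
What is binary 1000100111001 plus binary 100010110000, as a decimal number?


1000100111001 + 100010110000 = 1100111101001 = 6633

6633


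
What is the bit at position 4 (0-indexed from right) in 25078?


0b110000111110110, position 4 = 1

1


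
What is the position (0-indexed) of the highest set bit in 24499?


0b101111110110011. Highest set bit at position 14

14


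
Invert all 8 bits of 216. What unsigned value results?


216 ^ 255 = 39

39


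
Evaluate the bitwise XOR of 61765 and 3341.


0b1111000101000101 ^ 0b110100001101 = 0b1111110001001000 = 64584

64584


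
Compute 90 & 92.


0b1011010 & 0b1011100 = 0b1011000 = 88

88


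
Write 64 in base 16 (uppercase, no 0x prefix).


64 = 40 hex

40


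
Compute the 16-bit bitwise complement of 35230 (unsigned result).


~0b1000100110011110 = 0b111011001100001 = 30305 (16-bit unsigned)

30305


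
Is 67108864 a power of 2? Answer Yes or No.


0b100000000000000000000000000. Only one bit set => Yes

Yes


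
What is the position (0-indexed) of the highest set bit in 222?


0b11011110. Highest set bit at position 7

7
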